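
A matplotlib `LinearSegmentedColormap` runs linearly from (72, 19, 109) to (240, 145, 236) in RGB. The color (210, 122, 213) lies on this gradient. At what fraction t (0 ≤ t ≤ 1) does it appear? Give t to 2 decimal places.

Invert the lerp on the R channel (largest span, 168): t = (210 − 72) / (240 − 72) = 138/168 = 0.82143.
Check on G: (122 − 19)/(145 − 19) = 0.8175 ✓

0.82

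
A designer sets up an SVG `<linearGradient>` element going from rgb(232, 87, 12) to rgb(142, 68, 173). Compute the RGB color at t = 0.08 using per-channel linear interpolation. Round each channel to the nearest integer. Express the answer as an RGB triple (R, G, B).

(225, 85, 25)

R = 232 + 0.08 × (142 − 232) = 232 + 0.08 × -90 = 224.8 → 225
G = 87 + 0.08 × (68 − 87) = 87 + 0.08 × -19 = 85.48 → 85
B = 12 + 0.08 × (173 − 12) = 12 + 0.08 × 161 = 24.88 → 25
So the blended color is (225, 85, 25), about #e15519.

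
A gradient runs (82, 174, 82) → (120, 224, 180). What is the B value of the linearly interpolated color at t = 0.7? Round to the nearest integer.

151

B = 82 + 0.7 × (180 − 82) = 150.6 → 151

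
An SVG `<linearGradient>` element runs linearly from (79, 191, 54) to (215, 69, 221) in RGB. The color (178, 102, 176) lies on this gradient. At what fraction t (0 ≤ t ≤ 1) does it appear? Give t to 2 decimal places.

0.73

Invert the lerp on the B channel (largest span, 167): t = (176 − 54) / (221 − 54) = 122/167 = 0.73054.
Check on R: (178 − 79)/(215 − 79) = 0.7279 ✓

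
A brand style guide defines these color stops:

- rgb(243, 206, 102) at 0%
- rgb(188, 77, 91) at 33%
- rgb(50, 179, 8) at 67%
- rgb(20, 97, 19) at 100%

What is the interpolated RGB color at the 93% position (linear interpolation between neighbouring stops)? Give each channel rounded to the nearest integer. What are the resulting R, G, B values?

93% lies between the 67% and 100% stops, so the local fraction is t = (93 − 67)/(100 − 67) = 26/33 ≈ 0.7879.
R = 50 + 0.7879 × (20 − 50) = 26.363 → 26
G = 179 + 0.7879 × (97 − 179) = 114.392 → 114
B = 8 + 0.7879 × (19 − 8) = 16.667 → 17

(26, 114, 17)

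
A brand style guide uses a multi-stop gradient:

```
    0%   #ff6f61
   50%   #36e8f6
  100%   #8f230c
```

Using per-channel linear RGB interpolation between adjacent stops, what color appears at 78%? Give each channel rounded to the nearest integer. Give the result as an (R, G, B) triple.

78% lies between the 50% and 100% stops, so the local fraction is t = (78 − 50)/(100 − 50) = 28/50 ≈ 0.56.
#36e8f6 → (54, 232, 246); #8f230c → (143, 35, 12).
R = 54 + 0.56 × (143 − 54) = 103.84 → 104
G = 232 + 0.56 × (35 − 232) = 121.68 → 122
B = 246 + 0.56 × (12 − 246) = 114.96 → 115

(104, 122, 115)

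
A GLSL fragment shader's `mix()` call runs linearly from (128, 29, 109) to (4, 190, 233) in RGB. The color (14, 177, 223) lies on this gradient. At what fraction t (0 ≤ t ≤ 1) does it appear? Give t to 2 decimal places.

Invert the lerp on the G channel (largest span, 161): t = (177 − 29) / (190 − 29) = 148/161 = 0.91925.
Check on R: (14 − 128)/(4 − 128) = 0.9194 ✓

0.92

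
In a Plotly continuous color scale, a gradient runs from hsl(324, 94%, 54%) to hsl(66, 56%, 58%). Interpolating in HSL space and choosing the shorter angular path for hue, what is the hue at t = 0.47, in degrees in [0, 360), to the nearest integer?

Hue: 66 − 324 = -258°, but |-258| > 180 so the shorter arc goes the other way: Δh = -258 + 360 = 102°.
H = 324 + 0.47 × (102) = 371.94 → 372 → 372 mod 360 = 12°

12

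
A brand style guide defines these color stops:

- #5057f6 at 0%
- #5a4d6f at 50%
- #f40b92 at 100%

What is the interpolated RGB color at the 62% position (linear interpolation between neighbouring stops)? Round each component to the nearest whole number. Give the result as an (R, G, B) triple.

62% lies between the 50% and 100% stops, so the local fraction is t = (62 − 50)/(100 − 50) = 12/50 ≈ 0.24.
#5a4d6f → (90, 77, 111); #f40b92 → (244, 11, 146).
R = 90 + 0.24 × (244 − 90) = 126.96 → 127
G = 77 + 0.24 × (11 − 77) = 61.16 → 61
B = 111 + 0.24 × (146 − 111) = 119.4 → 119

(127, 61, 119)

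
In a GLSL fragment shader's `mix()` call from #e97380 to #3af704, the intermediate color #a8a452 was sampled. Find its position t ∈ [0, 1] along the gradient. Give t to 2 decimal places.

0.37

Invert the lerp on the R channel (largest span, 175): t = (168 − 233) / (58 − 233) = -65/-175 = 0.37143.
Check on G: (164 − 115)/(247 − 115) = 0.3712 ✓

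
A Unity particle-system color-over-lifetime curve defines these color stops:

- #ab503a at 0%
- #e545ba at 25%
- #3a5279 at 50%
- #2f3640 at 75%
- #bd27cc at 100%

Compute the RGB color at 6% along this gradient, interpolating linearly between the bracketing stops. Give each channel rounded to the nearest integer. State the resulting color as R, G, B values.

(185, 77, 89)

6% lies between the 0% and 25% stops, so the local fraction is t = (6 − 0)/(25 − 0) = 6/25 ≈ 0.24.
#ab503a → (171, 80, 58); #e545ba → (229, 69, 186).
R = 171 + 0.24 × (229 − 171) = 184.92 → 185
G = 80 + 0.24 × (69 − 80) = 77.36 → 77
B = 58 + 0.24 × (186 − 58) = 88.72 → 89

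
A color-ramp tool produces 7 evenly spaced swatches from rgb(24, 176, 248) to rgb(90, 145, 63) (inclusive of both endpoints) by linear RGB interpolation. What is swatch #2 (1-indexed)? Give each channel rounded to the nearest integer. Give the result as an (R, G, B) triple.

With 7 swatches and endpoints inclusive, swatch 2 sits at t = (2 − 1)/(7 − 1) = 1/6 ≈ 0.1667.
R = 24 + 0.1667 × (90 − 24) = 35.002 → 35
G = 176 + 0.1667 × (145 − 176) = 170.832 → 171
B = 248 + 0.1667 × (63 − 248) = 217.161 → 217

(35, 171, 217)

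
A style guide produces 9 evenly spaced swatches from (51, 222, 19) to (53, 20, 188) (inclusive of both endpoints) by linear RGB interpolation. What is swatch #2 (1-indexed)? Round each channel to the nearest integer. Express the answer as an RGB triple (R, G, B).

With 9 swatches and endpoints inclusive, swatch 2 sits at t = (2 − 1)/(9 − 1) = 1/8 ≈ 0.125.
R = 51 + 0.125 × (53 − 51) = 51.25 → 51
G = 222 + 0.125 × (20 − 222) = 196.75 → 197
B = 19 + 0.125 × (188 − 19) = 40.125 → 40

(51, 197, 40)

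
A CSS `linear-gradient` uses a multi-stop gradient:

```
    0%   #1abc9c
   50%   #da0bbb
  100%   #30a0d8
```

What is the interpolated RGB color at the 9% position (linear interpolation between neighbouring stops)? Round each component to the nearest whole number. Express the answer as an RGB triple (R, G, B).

9% lies between the 0% and 50% stops, so the local fraction is t = (9 − 0)/(50 − 0) = 9/50 ≈ 0.18.
#1abc9c → (26, 188, 156); #da0bbb → (218, 11, 187).
R = 26 + 0.18 × (218 − 26) = 60.56 → 61
G = 188 + 0.18 × (11 − 188) = 156.14 → 156
B = 156 + 0.18 × (187 − 156) = 161.58 → 162

(61, 156, 162)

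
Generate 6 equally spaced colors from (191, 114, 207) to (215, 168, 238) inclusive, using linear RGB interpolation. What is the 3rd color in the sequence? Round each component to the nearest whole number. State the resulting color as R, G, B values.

(201, 136, 219)

With 6 swatches and endpoints inclusive, swatch 3 sits at t = (3 − 1)/(6 − 1) = 2/5 ≈ 0.4.
R = 191 + 0.4 × (215 − 191) = 200.6 → 201
G = 114 + 0.4 × (168 − 114) = 135.6 → 136
B = 207 + 0.4 × (238 − 207) = 219.4 → 219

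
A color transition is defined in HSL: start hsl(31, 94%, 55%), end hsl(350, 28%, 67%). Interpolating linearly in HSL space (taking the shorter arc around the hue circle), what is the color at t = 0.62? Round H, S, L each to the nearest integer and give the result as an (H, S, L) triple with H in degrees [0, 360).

Hue: 350 − 31 = 319°, but |319| > 180 so the shorter arc goes the other way: Δh = 319 − 360 = -41°.
H = 31 + 0.62 × (-41) = 5.58 → 6°
S = 94 + 0.62 × (28 − 94) = 53.08 → 53%
L = 55 + 0.62 × (67 − 55) = 62.44 → 62%

(6, 53, 62)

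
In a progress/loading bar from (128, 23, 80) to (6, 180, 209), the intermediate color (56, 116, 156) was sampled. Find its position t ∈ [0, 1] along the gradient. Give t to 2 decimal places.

0.59

Invert the lerp on the G channel (largest span, 157): t = (116 − 23) / (180 − 23) = 93/157 = 0.59236.
Check on R: (56 − 128)/(6 − 128) = 0.5902 ✓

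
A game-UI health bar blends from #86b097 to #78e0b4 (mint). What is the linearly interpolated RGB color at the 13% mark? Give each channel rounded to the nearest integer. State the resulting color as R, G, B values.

(132, 182, 155)

#86b097 → (134, 176, 151); #78e0b4 → (120, 224, 180).
13% corresponds to t = 0.13.
R = 134 + 0.13 × (120 − 134) = 134 + 0.13 × -14 = 132.18 → 132
G = 176 + 0.13 × (224 − 176) = 176 + 0.13 × 48 = 182.24 → 182
B = 151 + 0.13 × (180 − 151) = 151 + 0.13 × 29 = 154.77 → 155
So the blended color is (132, 182, 155), about #84b69b.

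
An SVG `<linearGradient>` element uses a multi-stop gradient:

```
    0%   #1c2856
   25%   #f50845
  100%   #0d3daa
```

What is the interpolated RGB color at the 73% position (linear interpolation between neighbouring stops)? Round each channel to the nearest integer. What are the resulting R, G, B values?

73% lies between the 25% and 100% stops, so the local fraction is t = (73 − 25)/(100 − 25) = 48/75 ≈ 0.64.
#f50845 → (245, 8, 69); #0d3daa → (13, 61, 170).
R = 245 + 0.64 × (13 − 245) = 96.52 → 97
G = 8 + 0.64 × (61 − 8) = 41.92 → 42
B = 69 + 0.64 × (170 − 69) = 133.64 → 134

(97, 42, 134)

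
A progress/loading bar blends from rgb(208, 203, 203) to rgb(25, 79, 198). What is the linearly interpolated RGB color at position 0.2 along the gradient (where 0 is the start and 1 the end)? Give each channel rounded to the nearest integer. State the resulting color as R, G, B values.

(171, 178, 202)

R = 208 + 0.2 × (25 − 208) = 208 + 0.2 × -183 = 171.4 → 171
G = 203 + 0.2 × (79 − 203) = 203 + 0.2 × -124 = 178.2 → 178
B = 203 + 0.2 × (198 − 203) = 203 + 0.2 × -5 = 202 → 202
So the blended color is (171, 178, 202), about #abb2ca.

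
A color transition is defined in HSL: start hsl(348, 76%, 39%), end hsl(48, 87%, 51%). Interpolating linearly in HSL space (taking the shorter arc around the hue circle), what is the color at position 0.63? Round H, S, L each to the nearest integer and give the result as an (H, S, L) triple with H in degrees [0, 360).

Hue: 48 − 348 = -300°, but |-300| > 180 so the shorter arc goes the other way: Δh = -300 + 360 = 60°.
H = 348 + 0.63 × (60) = 385.8 → 386 → 386 mod 360 = 26°
S = 76 + 0.63 × (87 − 76) = 82.93 → 83%
L = 39 + 0.63 × (51 − 39) = 46.56 → 47%

(26, 83, 47)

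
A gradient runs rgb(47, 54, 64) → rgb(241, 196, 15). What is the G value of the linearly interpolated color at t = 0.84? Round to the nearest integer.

173

G = 54 + 0.84 × (196 − 54) = 173.28 → 173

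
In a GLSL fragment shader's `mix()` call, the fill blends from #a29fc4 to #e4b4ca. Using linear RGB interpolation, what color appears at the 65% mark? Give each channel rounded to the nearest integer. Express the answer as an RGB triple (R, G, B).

#a29fc4 → (162, 159, 196); #e4b4ca → (228, 180, 202).
65% corresponds to t = 0.65.
R = 162 + 0.65 × (228 − 162) = 162 + 0.65 × 66 = 204.9 → 205
G = 159 + 0.65 × (180 − 159) = 159 + 0.65 × 21 = 172.65 → 173
B = 196 + 0.65 × (202 − 196) = 196 + 0.65 × 6 = 199.9 → 200
So the blended color is (205, 173, 200), about #cdadc8.

(205, 173, 200)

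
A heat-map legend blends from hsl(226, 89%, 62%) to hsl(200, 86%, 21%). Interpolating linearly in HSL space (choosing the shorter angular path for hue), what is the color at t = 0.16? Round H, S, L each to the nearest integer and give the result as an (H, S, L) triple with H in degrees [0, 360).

(222, 89, 55)

Hue arc: Δh = 200 − 226 = -26° (|Δh| ≤ 180, already the shorter path).
H = 226 + 0.16 × (-26) = 221.84 → 222°
S = 89 + 0.16 × (86 − 89) = 88.52 → 89%
L = 62 + 0.16 × (21 − 62) = 55.44 → 55%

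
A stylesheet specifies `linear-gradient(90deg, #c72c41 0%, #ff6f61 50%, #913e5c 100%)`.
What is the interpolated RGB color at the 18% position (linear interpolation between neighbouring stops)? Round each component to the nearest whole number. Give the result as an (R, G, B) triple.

(219, 68, 77)

18% lies between the 0% and 50% stops, so the local fraction is t = (18 − 0)/(50 − 0) = 18/50 ≈ 0.36.
#c72c41 → (199, 44, 65); #ff6f61 → (255, 111, 97).
R = 199 + 0.36 × (255 − 199) = 219.16 → 219
G = 44 + 0.36 × (111 − 44) = 68.12 → 68
B = 65 + 0.36 × (97 − 65) = 76.52 → 77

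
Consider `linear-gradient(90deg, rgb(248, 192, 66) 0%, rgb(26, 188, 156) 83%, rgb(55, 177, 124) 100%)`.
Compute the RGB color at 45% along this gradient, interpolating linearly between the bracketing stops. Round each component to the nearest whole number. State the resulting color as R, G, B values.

45% lies between the 0% and 83% stops, so the local fraction is t = (45 − 0)/(83 − 0) = 45/83 ≈ 0.5422.
R = 248 + 0.5422 × (26 − 248) = 127.632 → 128
G = 192 + 0.5422 × (188 − 192) = 189.831 → 190
B = 66 + 0.5422 × (156 − 66) = 114.798 → 115

(128, 190, 115)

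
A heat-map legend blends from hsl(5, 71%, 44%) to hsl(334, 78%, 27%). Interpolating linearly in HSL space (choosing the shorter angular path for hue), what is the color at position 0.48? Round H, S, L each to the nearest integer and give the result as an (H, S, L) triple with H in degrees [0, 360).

Hue: 334 − 5 = 329°, but |329| > 180 so the shorter arc goes the other way: Δh = 329 − 360 = -31°.
H = 5 + 0.48 × (-31) = -9.88 → -10 → -10 mod 360 = 350°
S = 71 + 0.48 × (78 − 71) = 74.36 → 74%
L = 44 + 0.48 × (27 − 44) = 35.84 → 36%

(350, 74, 36)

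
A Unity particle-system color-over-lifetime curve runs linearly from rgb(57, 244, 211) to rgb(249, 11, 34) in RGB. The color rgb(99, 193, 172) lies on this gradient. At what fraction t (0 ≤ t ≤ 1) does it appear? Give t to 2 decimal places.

Invert the lerp on the G channel (largest span, 233): t = (193 − 244) / (11 − 244) = -51/-233 = 0.21888.
Check on R: (99 − 57)/(249 − 57) = 0.2188 ✓

0.22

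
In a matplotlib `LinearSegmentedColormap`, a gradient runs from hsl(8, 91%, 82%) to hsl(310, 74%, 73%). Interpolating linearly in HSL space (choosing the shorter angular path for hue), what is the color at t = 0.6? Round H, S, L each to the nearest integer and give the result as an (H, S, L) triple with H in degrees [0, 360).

(333, 81, 77)

Hue: 310 − 8 = 302°, but |302| > 180 so the shorter arc goes the other way: Δh = 302 − 360 = -58°.
H = 8 + 0.6 × (-58) = -26.8 → -27 → -27 mod 360 = 333°
S = 91 + 0.6 × (74 − 91) = 80.8 → 81%
L = 82 + 0.6 × (73 − 82) = 76.6 → 77%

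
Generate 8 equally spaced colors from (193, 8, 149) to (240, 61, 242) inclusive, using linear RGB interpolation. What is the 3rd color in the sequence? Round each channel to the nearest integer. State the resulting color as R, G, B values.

(206, 23, 176)

With 8 swatches and endpoints inclusive, swatch 3 sits at t = (3 − 1)/(8 − 1) = 2/7 ≈ 0.2857.
R = 193 + 0.2857 × (240 − 193) = 206.428 → 206
G = 8 + 0.2857 × (61 − 8) = 23.142 → 23
B = 149 + 0.2857 × (242 − 149) = 175.57 → 176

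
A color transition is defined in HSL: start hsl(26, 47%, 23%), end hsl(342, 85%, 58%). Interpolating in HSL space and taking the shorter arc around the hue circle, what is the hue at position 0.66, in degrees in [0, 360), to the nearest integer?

357

Hue: 342 − 26 = 316°, but |316| > 180 so the shorter arc goes the other way: Δh = 316 − 360 = -44°.
H = 26 + 0.66 × (-44) = -3.04 → -3 → -3 mod 360 = 357°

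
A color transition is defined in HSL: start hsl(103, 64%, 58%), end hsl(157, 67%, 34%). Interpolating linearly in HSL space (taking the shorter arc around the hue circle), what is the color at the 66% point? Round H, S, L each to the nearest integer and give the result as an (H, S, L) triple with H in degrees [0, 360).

(139, 66, 42)

Hue arc: Δh = 157 − 103 = 54° (|Δh| ≤ 180, already the shorter path).
H = 103 + 0.66 × (54) = 138.64 → 139°
S = 64 + 0.66 × (67 − 64) = 65.98 → 66%
L = 58 + 0.66 × (34 − 58) = 42.16 → 42%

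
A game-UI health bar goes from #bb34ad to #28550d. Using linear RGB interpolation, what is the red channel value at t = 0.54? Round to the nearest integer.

R₁ = 187 (from #bb34ad), R₂ = 40 (from #28550d).
R = 187 + 0.54 × (40 − 187) = 107.62 → 108

108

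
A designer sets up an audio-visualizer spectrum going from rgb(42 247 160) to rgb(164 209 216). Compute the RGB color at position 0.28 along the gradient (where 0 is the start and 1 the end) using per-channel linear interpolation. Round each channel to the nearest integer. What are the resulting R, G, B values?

(76, 236, 176)

R = 42 + 0.28 × (164 − 42) = 42 + 0.28 × 122 = 76.16 → 76
G = 247 + 0.28 × (209 − 247) = 247 + 0.28 × -38 = 236.36 → 236
B = 160 + 0.28 × (216 − 160) = 160 + 0.28 × 56 = 175.68 → 176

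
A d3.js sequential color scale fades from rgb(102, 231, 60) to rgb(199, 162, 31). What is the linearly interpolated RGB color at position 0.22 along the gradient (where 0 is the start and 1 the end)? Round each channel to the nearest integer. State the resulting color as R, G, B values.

R = 102 + 0.22 × (199 − 102) = 102 + 0.22 × 97 = 123.34 → 123
G = 231 + 0.22 × (162 − 231) = 231 + 0.22 × -69 = 215.82 → 216
B = 60 + 0.22 × (31 − 60) = 60 + 0.22 × -29 = 53.62 → 54
So the blended color is (123, 216, 54), about #7bd836.

(123, 216, 54)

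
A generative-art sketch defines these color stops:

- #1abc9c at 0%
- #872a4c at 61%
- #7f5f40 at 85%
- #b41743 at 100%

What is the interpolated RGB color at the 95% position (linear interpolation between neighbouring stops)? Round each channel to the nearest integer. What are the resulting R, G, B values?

95% lies between the 85% and 100% stops, so the local fraction is t = (95 − 85)/(100 − 85) = 10/15 ≈ 0.6667.
#7f5f40 → (127, 95, 64); #b41743 → (180, 23, 67).
R = 127 + 0.6667 × (180 − 127) = 162.335 → 162
G = 95 + 0.6667 × (23 − 95) = 46.998 → 47
B = 64 + 0.6667 × (67 − 64) = 66 → 66

(162, 47, 66)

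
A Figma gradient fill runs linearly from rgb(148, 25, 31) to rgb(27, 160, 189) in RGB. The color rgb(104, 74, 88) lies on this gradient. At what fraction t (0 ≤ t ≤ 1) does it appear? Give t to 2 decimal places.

Invert the lerp on the B channel (largest span, 158): t = (88 − 31) / (189 − 31) = 57/158 = 0.36076.
Check on R: (104 − 148)/(27 − 148) = 0.3636 ✓

0.36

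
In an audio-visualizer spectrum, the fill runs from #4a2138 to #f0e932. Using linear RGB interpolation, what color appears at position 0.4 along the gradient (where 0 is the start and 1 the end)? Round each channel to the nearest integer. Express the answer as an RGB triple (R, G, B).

#4a2138 → (74, 33, 56); #f0e932 → (240, 233, 50).
R = 74 + 0.4 × (240 − 74) = 74 + 0.4 × 166 = 140.4 → 140
G = 33 + 0.4 × (233 − 33) = 33 + 0.4 × 200 = 113 → 113
B = 56 + 0.4 × (50 − 56) = 56 + 0.4 × -6 = 53.6 → 54

(140, 113, 54)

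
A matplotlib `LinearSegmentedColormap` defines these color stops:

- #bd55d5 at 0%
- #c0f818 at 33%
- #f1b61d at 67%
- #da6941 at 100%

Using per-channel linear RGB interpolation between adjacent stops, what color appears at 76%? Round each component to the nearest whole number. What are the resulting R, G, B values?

(235, 161, 39)

76% lies between the 67% and 100% stops, so the local fraction is t = (76 − 67)/(100 − 67) = 9/33 ≈ 0.2727.
#f1b61d → (241, 182, 29); #da6941 → (218, 105, 65).
R = 241 + 0.2727 × (218 − 241) = 234.728 → 235
G = 182 + 0.2727 × (105 − 182) = 161.002 → 161
B = 29 + 0.2727 × (65 − 29) = 38.817 → 39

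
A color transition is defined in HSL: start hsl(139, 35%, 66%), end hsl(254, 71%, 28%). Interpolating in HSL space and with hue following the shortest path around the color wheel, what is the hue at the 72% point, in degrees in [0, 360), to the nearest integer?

Hue arc: Δh = 254 − 139 = 115° (|Δh| ≤ 180, already the shorter path).
H = 139 + 0.72 × (115) = 221.8 → 222°

222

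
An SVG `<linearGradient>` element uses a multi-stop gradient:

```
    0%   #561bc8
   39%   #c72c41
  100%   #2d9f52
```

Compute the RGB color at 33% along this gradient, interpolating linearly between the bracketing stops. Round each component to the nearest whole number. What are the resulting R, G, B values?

33% lies between the 0% and 39% stops, so the local fraction is t = (33 − 0)/(39 − 0) = 33/39 ≈ 0.8462.
#561bc8 → (86, 27, 200); #c72c41 → (199, 44, 65).
R = 86 + 0.8462 × (199 − 86) = 181.621 → 182
G = 27 + 0.8462 × (44 − 27) = 41.385 → 41
B = 200 + 0.8462 × (65 − 200) = 85.763 → 86

(182, 41, 86)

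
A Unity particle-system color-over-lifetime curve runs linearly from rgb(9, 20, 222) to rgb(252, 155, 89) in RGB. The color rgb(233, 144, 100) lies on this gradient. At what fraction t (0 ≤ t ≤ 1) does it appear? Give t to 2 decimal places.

0.92

Invert the lerp on the R channel (largest span, 243): t = (233 − 9) / (252 − 9) = 224/243 = 0.92181.
Check on G: (144 − 20)/(155 − 20) = 0.9185 ✓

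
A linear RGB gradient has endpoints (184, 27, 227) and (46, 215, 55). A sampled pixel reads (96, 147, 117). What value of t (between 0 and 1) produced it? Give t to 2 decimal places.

0.64

Invert the lerp on the G channel (largest span, 188): t = (147 − 27) / (215 − 27) = 120/188 = 0.6383.
Check on R: (96 − 184)/(46 − 184) = 0.6377 ✓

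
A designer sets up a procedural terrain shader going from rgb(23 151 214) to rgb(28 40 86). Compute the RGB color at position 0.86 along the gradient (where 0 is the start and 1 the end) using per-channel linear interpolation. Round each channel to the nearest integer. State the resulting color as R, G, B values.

(27, 56, 104)

R = 23 + 0.86 × (28 − 23) = 23 + 0.86 × 5 = 27.3 → 27
G = 151 + 0.86 × (40 − 151) = 151 + 0.86 × -111 = 55.54 → 56
B = 214 + 0.86 × (86 − 214) = 214 + 0.86 × -128 = 103.92 → 104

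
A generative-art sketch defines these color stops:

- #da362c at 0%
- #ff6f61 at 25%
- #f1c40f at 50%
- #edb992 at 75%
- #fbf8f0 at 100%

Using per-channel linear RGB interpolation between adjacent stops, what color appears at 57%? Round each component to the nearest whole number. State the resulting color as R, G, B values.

(240, 193, 52)

57% lies between the 50% and 75% stops, so the local fraction is t = (57 − 50)/(75 − 50) = 7/25 ≈ 0.28.
#f1c40f → (241, 196, 15); #edb992 → (237, 185, 146).
R = 241 + 0.28 × (237 − 241) = 239.88 → 240
G = 196 + 0.28 × (185 − 196) = 192.92 → 193
B = 15 + 0.28 × (146 − 15) = 51.68 → 52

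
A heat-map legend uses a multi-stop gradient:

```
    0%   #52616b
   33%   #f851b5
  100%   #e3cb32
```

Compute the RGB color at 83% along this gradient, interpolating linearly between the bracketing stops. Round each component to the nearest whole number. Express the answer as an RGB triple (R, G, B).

(232, 172, 83)

83% lies between the 33% and 100% stops, so the local fraction is t = (83 − 33)/(100 − 33) = 50/67 ≈ 0.7463.
#f851b5 → (248, 81, 181); #e3cb32 → (227, 203, 50).
R = 248 + 0.7463 × (227 − 248) = 232.328 → 232
G = 81 + 0.7463 × (203 − 81) = 172.049 → 172
B = 181 + 0.7463 × (50 − 181) = 83.235 → 83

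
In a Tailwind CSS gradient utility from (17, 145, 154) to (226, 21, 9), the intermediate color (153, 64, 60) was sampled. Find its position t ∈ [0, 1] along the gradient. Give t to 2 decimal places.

0.65

Invert the lerp on the R channel (largest span, 209): t = (153 − 17) / (226 − 17) = 136/209 = 0.65072.
Check on G: (64 − 145)/(21 − 145) = 0.6532 ✓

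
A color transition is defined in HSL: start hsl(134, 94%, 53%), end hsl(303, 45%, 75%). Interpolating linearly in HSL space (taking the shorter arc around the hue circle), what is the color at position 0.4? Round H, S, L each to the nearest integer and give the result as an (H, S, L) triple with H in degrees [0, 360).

Hue arc: Δh = 303 − 134 = 169° (|Δh| ≤ 180, already the shorter path).
H = 134 + 0.4 × (169) = 201.6 → 202°
S = 94 + 0.4 × (45 − 94) = 74.4 → 74%
L = 53 + 0.4 × (75 − 53) = 61.8 → 62%

(202, 74, 62)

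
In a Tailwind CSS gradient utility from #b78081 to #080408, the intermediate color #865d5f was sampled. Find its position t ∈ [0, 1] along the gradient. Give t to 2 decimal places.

Invert the lerp on the R channel (largest span, 175): t = (134 − 183) / (8 − 183) = -49/-175 = 0.28.
Check on G: (93 − 128)/(4 − 128) = 0.2823 ✓

0.28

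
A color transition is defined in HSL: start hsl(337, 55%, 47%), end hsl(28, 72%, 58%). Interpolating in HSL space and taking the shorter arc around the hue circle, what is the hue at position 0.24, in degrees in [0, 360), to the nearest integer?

349

Hue: 28 − 337 = -309°, but |-309| > 180 so the shorter arc goes the other way: Δh = -309 + 360 = 51°.
H = 337 + 0.24 × (51) = 349.24 → 349°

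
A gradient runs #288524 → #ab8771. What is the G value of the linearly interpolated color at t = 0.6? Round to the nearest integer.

134

G₁ = 133 (from #288524), G₂ = 135 (from #ab8771).
G = 133 + 0.6 × (135 − 133) = 134.2 → 134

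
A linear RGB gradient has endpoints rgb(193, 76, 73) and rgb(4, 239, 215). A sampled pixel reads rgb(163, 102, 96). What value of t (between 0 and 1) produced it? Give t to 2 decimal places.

Invert the lerp on the R channel (largest span, 189): t = (163 − 193) / (4 − 193) = -30/-189 = 0.15873.
Check on G: (102 − 76)/(239 − 76) = 0.1595 ✓

0.16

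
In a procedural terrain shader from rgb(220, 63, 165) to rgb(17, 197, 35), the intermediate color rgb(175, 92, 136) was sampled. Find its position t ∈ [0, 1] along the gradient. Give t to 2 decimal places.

0.22

Invert the lerp on the R channel (largest span, 203): t = (175 − 220) / (17 − 220) = -45/-203 = 0.22167.
Check on G: (92 − 63)/(197 − 63) = 0.2164 ✓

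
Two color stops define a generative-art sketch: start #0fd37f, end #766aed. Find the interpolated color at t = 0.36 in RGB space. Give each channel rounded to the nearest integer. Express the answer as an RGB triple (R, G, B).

#0fd37f → (15, 211, 127); #766aed → (118, 106, 237).
R = 15 + 0.36 × (118 − 15) = 15 + 0.36 × 103 = 52.08 → 52
G = 211 + 0.36 × (106 − 211) = 211 + 0.36 × -105 = 173.2 → 173
B = 127 + 0.36 × (237 − 127) = 127 + 0.36 × 110 = 166.6 → 167
So the blended color is (52, 173, 167), about #34ada7.

(52, 173, 167)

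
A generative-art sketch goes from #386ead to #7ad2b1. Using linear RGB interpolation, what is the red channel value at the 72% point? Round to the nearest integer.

104

R₁ = 56 (from #386ead), R₂ = 122 (from #7ad2b1).
R = 56 + 0.72 × (122 − 56) = 103.52 → 104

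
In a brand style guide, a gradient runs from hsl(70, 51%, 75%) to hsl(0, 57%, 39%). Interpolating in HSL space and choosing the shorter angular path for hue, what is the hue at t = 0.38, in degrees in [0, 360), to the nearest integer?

43

Hue arc: Δh = 0 − 70 = -70° (|Δh| ≤ 180, already the shorter path).
H = 70 + 0.38 × (-70) = 43.4 → 43°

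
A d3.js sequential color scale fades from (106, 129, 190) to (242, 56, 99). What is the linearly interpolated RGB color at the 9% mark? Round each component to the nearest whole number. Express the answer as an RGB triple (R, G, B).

(118, 122, 182)

9% corresponds to t = 0.09.
R = 106 + 0.09 × (242 − 106) = 106 + 0.09 × 136 = 118.24 → 118
G = 129 + 0.09 × (56 − 129) = 129 + 0.09 × -73 = 122.43 → 122
B = 190 + 0.09 × (99 − 190) = 190 + 0.09 × -91 = 181.81 → 182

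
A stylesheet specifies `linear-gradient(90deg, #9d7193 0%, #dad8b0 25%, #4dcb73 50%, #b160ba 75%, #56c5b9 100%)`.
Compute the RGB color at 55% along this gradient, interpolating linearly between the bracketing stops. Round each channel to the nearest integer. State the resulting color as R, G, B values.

55% lies between the 50% and 75% stops, so the local fraction is t = (55 − 50)/(75 − 50) = 5/25 ≈ 0.2.
#4dcb73 → (77, 203, 115); #b160ba → (177, 96, 186).
R = 77 + 0.2 × (177 − 77) = 97 → 97
G = 203 + 0.2 × (96 − 203) = 181.6 → 182
B = 115 + 0.2 × (186 − 115) = 129.2 → 129

(97, 182, 129)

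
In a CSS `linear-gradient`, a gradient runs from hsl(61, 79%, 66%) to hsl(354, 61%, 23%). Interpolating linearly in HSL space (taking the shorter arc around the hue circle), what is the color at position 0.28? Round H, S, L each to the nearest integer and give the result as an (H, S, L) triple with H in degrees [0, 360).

Hue: 354 − 61 = 293°, but |293| > 180 so the shorter arc goes the other way: Δh = 293 − 360 = -67°.
H = 61 + 0.28 × (-67) = 42.24 → 42°
S = 79 + 0.28 × (61 − 79) = 73.96 → 74%
L = 66 + 0.28 × (23 − 66) = 53.96 → 54%

(42, 74, 54)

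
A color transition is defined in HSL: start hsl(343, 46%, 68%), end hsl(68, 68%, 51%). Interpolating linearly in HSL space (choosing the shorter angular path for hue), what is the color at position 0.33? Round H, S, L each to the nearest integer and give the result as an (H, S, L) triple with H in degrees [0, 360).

Hue: 68 − 343 = -275°, but |-275| > 180 so the shorter arc goes the other way: Δh = -275 + 360 = 85°.
H = 343 + 0.33 × (85) = 371.05 → 371 → 371 mod 360 = 11°
S = 46 + 0.33 × (68 − 46) = 53.26 → 53%
L = 68 + 0.33 × (51 − 68) = 62.39 → 62%

(11, 53, 62)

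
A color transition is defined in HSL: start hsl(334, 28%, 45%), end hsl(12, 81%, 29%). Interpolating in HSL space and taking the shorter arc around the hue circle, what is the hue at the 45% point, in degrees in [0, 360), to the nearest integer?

351

Hue: 12 − 334 = -322°, but |-322| > 180 so the shorter arc goes the other way: Δh = -322 + 360 = 38°.
H = 334 + 0.45 × (38) = 351.1 → 351°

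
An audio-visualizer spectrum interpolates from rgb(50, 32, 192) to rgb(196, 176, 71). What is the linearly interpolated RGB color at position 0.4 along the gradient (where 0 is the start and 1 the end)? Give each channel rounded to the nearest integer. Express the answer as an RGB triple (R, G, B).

R = 50 + 0.4 × (196 − 50) = 50 + 0.4 × 146 = 108.4 → 108
G = 32 + 0.4 × (176 − 32) = 32 + 0.4 × 144 = 89.6 → 90
B = 192 + 0.4 × (71 − 192) = 192 + 0.4 × -121 = 143.6 → 144

(108, 90, 144)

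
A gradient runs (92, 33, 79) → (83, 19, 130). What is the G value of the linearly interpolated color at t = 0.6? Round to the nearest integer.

G = 33 + 0.6 × (19 − 33) = 24.6 → 25

25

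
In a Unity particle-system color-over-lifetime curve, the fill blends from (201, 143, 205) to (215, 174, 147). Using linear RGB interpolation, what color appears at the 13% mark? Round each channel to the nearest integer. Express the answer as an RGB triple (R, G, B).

(203, 147, 197)

13% corresponds to t = 0.13.
R = 201 + 0.13 × (215 − 201) = 201 + 0.13 × 14 = 202.82 → 203
G = 143 + 0.13 × (174 − 143) = 143 + 0.13 × 31 = 147.03 → 147
B = 205 + 0.13 × (147 − 205) = 205 + 0.13 × -58 = 197.46 → 197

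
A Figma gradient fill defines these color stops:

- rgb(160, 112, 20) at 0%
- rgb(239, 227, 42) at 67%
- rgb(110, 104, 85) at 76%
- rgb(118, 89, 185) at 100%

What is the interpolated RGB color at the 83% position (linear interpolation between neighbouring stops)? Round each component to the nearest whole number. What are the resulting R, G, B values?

(112, 100, 114)

83% lies between the 76% and 100% stops, so the local fraction is t = (83 − 76)/(100 − 76) = 7/24 ≈ 0.2917.
R = 110 + 0.2917 × (118 − 110) = 112.334 → 112
G = 104 + 0.2917 × (89 − 104) = 99.624 → 100
B = 85 + 0.2917 × (185 − 85) = 114.17 → 114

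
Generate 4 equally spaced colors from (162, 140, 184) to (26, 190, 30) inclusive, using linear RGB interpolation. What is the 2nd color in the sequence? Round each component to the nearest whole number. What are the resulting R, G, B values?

(117, 157, 133)

With 4 swatches and endpoints inclusive, swatch 2 sits at t = (2 − 1)/(4 − 1) = 1/3 ≈ 0.3333.
R = 162 + 0.3333 × (26 − 162) = 116.671 → 117
G = 140 + 0.3333 × (190 − 140) = 156.665 → 157
B = 184 + 0.3333 × (30 − 184) = 132.672 → 133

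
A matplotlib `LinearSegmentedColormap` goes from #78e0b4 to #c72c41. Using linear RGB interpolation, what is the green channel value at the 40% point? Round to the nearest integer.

152

G₁ = 224 (from #78e0b4), G₂ = 44 (from #c72c41).
G = 224 + 0.4 × (44 − 224) = 152 → 152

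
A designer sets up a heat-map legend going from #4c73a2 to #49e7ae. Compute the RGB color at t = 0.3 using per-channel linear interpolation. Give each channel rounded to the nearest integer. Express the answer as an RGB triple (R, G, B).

(75, 150, 166)

#4c73a2 → (76, 115, 162); #49e7ae → (73, 231, 174).
R = 76 + 0.3 × (73 − 76) = 76 + 0.3 × -3 = 75.1 → 75
G = 115 + 0.3 × (231 − 115) = 115 + 0.3 × 116 = 149.8 → 150
B = 162 + 0.3 × (174 − 162) = 162 + 0.3 × 12 = 165.6 → 166
So the blended color is (75, 150, 166), about #4b96a6.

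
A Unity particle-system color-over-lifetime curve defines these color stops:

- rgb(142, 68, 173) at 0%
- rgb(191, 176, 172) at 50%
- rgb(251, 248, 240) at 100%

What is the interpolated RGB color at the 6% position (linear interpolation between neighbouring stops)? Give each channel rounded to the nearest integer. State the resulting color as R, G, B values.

(148, 81, 173)

6% lies between the 0% and 50% stops, so the local fraction is t = (6 − 0)/(50 − 0) = 6/50 ≈ 0.12.
R = 142 + 0.12 × (191 − 142) = 147.88 → 148
G = 68 + 0.12 × (176 − 68) = 80.96 → 81
B = 173 + 0.12 × (172 − 173) = 172.88 → 173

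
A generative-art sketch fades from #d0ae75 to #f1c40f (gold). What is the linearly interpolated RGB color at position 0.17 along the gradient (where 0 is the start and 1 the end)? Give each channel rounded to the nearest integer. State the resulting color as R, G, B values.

(214, 178, 100)

#d0ae75 → (208, 174, 117); #f1c40f → (241, 196, 15).
R = 208 + 0.17 × (241 − 208) = 208 + 0.17 × 33 = 213.61 → 214
G = 174 + 0.17 × (196 − 174) = 174 + 0.17 × 22 = 177.74 → 178
B = 117 + 0.17 × (15 − 117) = 117 + 0.17 × -102 = 99.66 → 100
So the blended color is (214, 178, 100), about #d6b264.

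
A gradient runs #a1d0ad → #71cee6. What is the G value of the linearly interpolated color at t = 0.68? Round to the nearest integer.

G₁ = 208 (from #a1d0ad), G₂ = 206 (from #71cee6).
G = 208 + 0.68 × (206 − 208) = 206.64 → 207

207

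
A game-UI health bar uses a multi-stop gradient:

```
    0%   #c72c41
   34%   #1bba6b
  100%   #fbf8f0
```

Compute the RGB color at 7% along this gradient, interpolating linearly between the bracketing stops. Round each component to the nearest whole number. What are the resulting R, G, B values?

(164, 73, 74)

7% lies between the 0% and 34% stops, so the local fraction is t = (7 − 0)/(34 − 0) = 7/34 ≈ 0.2059.
#c72c41 → (199, 44, 65); #1bba6b → (27, 186, 107).
R = 199 + 0.2059 × (27 − 199) = 163.585 → 164
G = 44 + 0.2059 × (186 − 44) = 73.238 → 73
B = 65 + 0.2059 × (107 − 65) = 73.648 → 74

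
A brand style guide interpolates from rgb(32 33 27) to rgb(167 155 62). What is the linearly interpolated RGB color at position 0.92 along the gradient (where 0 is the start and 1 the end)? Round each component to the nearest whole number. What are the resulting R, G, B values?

R = 32 + 0.92 × (167 − 32) = 32 + 0.92 × 135 = 156.2 → 156
G = 33 + 0.92 × (155 − 33) = 33 + 0.92 × 122 = 145.24 → 145
B = 27 + 0.92 × (62 − 27) = 27 + 0.92 × 35 = 59.2 → 59

(156, 145, 59)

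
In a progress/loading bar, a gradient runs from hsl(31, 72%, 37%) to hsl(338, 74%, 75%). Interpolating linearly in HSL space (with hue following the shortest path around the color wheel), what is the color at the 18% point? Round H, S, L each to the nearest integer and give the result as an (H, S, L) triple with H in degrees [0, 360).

Hue: 338 − 31 = 307°, but |307| > 180 so the shorter arc goes the other way: Δh = 307 − 360 = -53°.
H = 31 + 0.18 × (-53) = 21.46 → 21°
S = 72 + 0.18 × (74 − 72) = 72.36 → 72%
L = 37 + 0.18 × (75 − 37) = 43.84 → 44%

(21, 72, 44)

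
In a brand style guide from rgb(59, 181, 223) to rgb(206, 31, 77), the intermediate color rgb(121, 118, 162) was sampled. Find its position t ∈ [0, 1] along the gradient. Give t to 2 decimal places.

0.42

Invert the lerp on the G channel (largest span, 150): t = (118 − 181) / (31 − 181) = -63/-150 = 0.42.
Check on R: (121 − 59)/(206 − 59) = 0.4218 ✓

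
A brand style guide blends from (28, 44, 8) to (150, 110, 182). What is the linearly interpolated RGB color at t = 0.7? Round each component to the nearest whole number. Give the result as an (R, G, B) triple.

(113, 90, 130)

R = 28 + 0.7 × (150 − 28) = 28 + 0.7 × 122 = 113.4 → 113
G = 44 + 0.7 × (110 − 44) = 44 + 0.7 × 66 = 90.2 → 90
B = 8 + 0.7 × (182 − 8) = 8 + 0.7 × 174 = 129.8 → 130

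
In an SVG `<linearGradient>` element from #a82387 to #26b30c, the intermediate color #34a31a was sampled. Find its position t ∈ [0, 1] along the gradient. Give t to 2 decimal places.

Invert the lerp on the G channel (largest span, 144): t = (163 − 35) / (179 − 35) = 128/144 = 0.88889.
Check on R: (52 − 168)/(38 − 168) = 0.8923 ✓

0.89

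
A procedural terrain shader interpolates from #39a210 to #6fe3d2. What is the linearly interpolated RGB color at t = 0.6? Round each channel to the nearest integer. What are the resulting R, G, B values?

#39a210 → (57, 162, 16); #6fe3d2 → (111, 227, 210).
R = 57 + 0.6 × (111 − 57) = 57 + 0.6 × 54 = 89.4 → 89
G = 162 + 0.6 × (227 − 162) = 162 + 0.6 × 65 = 201 → 201
B = 16 + 0.6 × (210 − 16) = 16 + 0.6 × 194 = 132.4 → 132

(89, 201, 132)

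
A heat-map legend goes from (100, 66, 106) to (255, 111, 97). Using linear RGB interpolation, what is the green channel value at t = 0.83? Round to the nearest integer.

103

G = 66 + 0.83 × (111 − 66) = 103.35 → 103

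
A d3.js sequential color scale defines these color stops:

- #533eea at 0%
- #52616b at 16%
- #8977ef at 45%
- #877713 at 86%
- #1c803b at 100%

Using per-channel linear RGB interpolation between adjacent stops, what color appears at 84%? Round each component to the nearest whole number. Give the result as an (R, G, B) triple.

(135, 119, 30)

84% lies between the 45% and 86% stops, so the local fraction is t = (84 − 45)/(86 − 45) = 39/41 ≈ 0.9512.
#8977ef → (137, 119, 239); #877713 → (135, 119, 19).
R = 137 + 0.9512 × (135 − 137) = 135.098 → 135
G = 119 + 0.9512 × (119 − 119) = 119 → 119
B = 239 + 0.9512 × (19 − 239) = 29.736 → 30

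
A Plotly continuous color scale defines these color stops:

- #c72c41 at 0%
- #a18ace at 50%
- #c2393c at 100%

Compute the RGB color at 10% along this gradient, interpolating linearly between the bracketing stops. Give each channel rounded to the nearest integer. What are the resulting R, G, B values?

(191, 63, 93)

10% lies between the 0% and 50% stops, so the local fraction is t = (10 − 0)/(50 − 0) = 10/50 ≈ 0.2.
#c72c41 → (199, 44, 65); #a18ace → (161, 138, 206).
R = 199 + 0.2 × (161 − 199) = 191.4 → 191
G = 44 + 0.2 × (138 − 44) = 62.8 → 63
B = 65 + 0.2 × (206 − 65) = 93.2 → 93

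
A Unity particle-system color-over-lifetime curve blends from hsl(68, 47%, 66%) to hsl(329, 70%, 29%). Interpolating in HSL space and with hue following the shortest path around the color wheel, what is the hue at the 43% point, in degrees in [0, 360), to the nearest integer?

Hue: 329 − 68 = 261°, but |261| > 180 so the shorter arc goes the other way: Δh = 261 − 360 = -99°.
H = 68 + 0.43 × (-99) = 25.43 → 25°

25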